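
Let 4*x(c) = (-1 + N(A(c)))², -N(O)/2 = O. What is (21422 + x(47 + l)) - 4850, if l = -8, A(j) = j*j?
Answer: 9326137/4 ≈ 2.3315e+6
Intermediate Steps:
A(j) = j²
N(O) = -2*O
x(c) = (-1 - 2*c²)²/4
(21422 + x(47 + l)) - 4850 = (21422 + (1 + 2*(47 - 8)²)²/4) - 4850 = (21422 + (1 + 2*39²)²/4) - 4850 = (21422 + (1 + 2*1521)²/4) - 4850 = (21422 + (1 + 3042)²/4) - 4850 = (21422 + (¼)*3043²) - 4850 = (21422 + (¼)*9259849) - 4850 = (21422 + 9259849/4) - 4850 = 9345537/4 - 4850 = 9326137/4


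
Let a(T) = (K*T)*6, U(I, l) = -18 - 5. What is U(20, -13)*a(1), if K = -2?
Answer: 276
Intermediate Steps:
U(I, l) = -23
a(T) = -12*T (a(T) = -2*T*6 = -12*T)
U(20, -13)*a(1) = -(-276) = -23*(-12) = 276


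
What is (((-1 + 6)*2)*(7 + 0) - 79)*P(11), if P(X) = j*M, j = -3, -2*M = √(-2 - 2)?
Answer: -27*I ≈ -27.0*I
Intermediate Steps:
M = -I (M = -√(-2 - 2)/2 = -I ≈ -1.0*I)
P(X) = 3*I (P(X) = -(-3)*I = 3*I)
(((-1 + 6)*2)*(7 + 0) - 79)*P(11) = (((-1 + 6)*2)*(7 + 0) - 79)*(3*I) = ((5*2)*7 - 79)*(3*I) = (10*7 - 79)*(3*I) = (70 - 79)*(3*I) = -27*I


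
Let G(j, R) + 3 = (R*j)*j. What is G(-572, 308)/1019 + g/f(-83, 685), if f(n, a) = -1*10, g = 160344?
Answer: 422168077/5095 ≈ 82859.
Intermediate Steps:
G(j, R) = -3 + R*j² (G(j, R) = -3 + (R*j)*j = -3 + R*j²)
f(n, a) = -10
G(-572, 308)/1019 + g/f(-83, 685) = (-3 + 308*(-572)²)/1019 + 160344/(-10) = (-3 + 308*327184)*(1/1019) + 160344*(-⅒) = (-3 + 100772672)*(1/1019) - 80172/5 = 100772669*(1/1019) - 80172/5 = 100772669/1019 - 80172/5 = 422168077/5095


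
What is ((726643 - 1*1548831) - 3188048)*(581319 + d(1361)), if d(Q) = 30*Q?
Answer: -2494964317164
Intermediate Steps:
((726643 - 1*1548831) - 3188048)*(581319 + d(1361)) = ((726643 - 1*1548831) - 3188048)*(581319 + 30*1361) = ((726643 - 1548831) - 3188048)*(581319 + 40830) = (-822188 - 3188048)*622149 = -4010236*622149 = -2494964317164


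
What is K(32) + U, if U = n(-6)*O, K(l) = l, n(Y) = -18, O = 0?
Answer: 32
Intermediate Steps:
U = 0 (U = -18*0 = 0)
K(32) + U = 32 + 0 = 32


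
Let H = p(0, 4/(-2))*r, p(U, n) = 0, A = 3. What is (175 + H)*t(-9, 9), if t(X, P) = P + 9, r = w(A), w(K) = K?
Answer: 3150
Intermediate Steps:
r = 3
t(X, P) = 9 + P
H = 0 (H = 0*3 = 0)
(175 + H)*t(-9, 9) = (175 + 0)*(9 + 9) = 175*18 = 3150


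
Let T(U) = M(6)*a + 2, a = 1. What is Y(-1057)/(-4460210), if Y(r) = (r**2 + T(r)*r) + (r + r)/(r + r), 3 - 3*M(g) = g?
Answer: -1116193/4460210 ≈ -0.25026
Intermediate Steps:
M(g) = 1 - g/3
T(U) = 1 (T(U) = (1 - 1/3*6)*1 + 2 = (1 - 2)*1 + 2 = -1*1 + 2 = -1 + 2 = 1)
Y(r) = 1 + r + r**2 (Y(r) = (r**2 + 1*r) + (r + r)/(r + r) = (r**2 + r) + (2*r)/((2*r)) = (r + r**2) + (2*r)*(1/(2*r)) = (r + r**2) + 1 = 1 + r + r**2)
Y(-1057)/(-4460210) = (1 - 1057 + (-1057)**2)/(-4460210) = (1 - 1057 + 1117249)*(-1/4460210) = 1116193*(-1/4460210) = -1116193/4460210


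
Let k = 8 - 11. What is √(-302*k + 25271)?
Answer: √26177 ≈ 161.79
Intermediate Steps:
k = -3
√(-302*k + 25271) = √(-302*(-3) + 25271) = √(906 + 25271) = √26177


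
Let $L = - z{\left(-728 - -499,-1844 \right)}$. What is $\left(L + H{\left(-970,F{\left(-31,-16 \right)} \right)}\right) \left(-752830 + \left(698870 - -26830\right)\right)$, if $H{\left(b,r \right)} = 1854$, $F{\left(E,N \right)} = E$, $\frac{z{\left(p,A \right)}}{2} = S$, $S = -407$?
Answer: $-72382840$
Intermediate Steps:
$z{\left(p,A \right)} = -814$ ($z{\left(p,A \right)} = 2 \left(-407\right) = -814$)
$L = 814$ ($L = \left(-1\right) \left(-814\right) = 814$)
$\left(L + H{\left(-970,F{\left(-31,-16 \right)} \right)}\right) \left(-752830 + \left(698870 - -26830\right)\right) = \left(814 + 1854\right) \left(-752830 + \left(698870 - -26830\right)\right) = 2668 \left(-752830 + \left(698870 + 26830\right)\right) = 2668 \left(-752830 + 725700\right) = 2668 \left(-27130\right) = -72382840$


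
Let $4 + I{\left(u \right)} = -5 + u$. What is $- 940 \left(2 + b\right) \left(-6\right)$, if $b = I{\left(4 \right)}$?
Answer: $-16920$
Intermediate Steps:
$I{\left(u \right)} = -9 + u$ ($I{\left(u \right)} = -4 + \left(-5 + u\right) = -9 + u$)
$b = -5$ ($b = -9 + 4 = -5$)
$- 940 \left(2 + b\right) \left(-6\right) = - 940 \left(2 - 5\right) \left(-6\right) = - 940 \left(\left(-3\right) \left(-6\right)\right) = \left(-940\right) 18 = -16920$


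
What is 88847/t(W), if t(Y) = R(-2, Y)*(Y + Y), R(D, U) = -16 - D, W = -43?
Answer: 88847/1204 ≈ 73.793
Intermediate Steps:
t(Y) = -28*Y (t(Y) = (-16 - 1*(-2))*(Y + Y) = (-16 + 2)*(2*Y) = -28*Y)
88847/t(W) = 88847/((-28*(-43))) = 88847/1204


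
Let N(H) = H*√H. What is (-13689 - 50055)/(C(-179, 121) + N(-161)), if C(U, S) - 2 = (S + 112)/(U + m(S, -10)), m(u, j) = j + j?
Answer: -1046517120/82633064053 - 203208254592*I*√161/82633064053 ≈ -0.012665 - 31.203*I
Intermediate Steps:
m(u, j) = 2*j
C(U, S) = 2 + (112 + S)/(-20 + U) (C(U, S) = 2 + (S + 112)/(U + 2*(-10)) = 2 + (112 + S)/(U - 20) = 2 + (112 + S)/(-20 + U))
N(H) = H^(3/2)
(-13689 - 50055)/(C(-179, 121) + N(-161)) = (-13689 - 50055)/((72 + 121 + 2*(-179))/(-20 - 179) + (-161)^(3/2)) = -63744/((72 + 121 - 358)/(-199) - 161*I*√161) = -63744/(-1/199*(-165) - 161*I*√161) = -63744/(165/199 - 161*I*√161)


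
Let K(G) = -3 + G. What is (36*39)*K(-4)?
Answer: -9828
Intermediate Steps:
(36*39)*K(-4) = (36*39)*(-3 - 4) = 1404*(-7) = -9828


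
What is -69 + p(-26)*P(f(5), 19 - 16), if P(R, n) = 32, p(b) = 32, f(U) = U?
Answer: 955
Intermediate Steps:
-69 + p(-26)*P(f(5), 19 - 16) = -69 + 32*32 = -69 + 1024 = 955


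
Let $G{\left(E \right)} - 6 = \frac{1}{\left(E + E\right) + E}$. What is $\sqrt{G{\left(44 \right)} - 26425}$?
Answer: $\frac{i \sqrt{115081131}}{66} \approx 162.54 i$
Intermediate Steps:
$G{\left(E \right)} = 6 + \frac{1}{3 E}$ ($G{\left(E \right)} = 6 + \frac{1}{\left(E + E\right) + E} = 6 + \frac{1}{2 E + E} = 6 + \frac{1}{3 E}$)
$\sqrt{G{\left(44 \right)} - 26425} = \sqrt{\left(6 + \frac{1}{3 \cdot 44}\right) - 26425} = \sqrt{\left(6 + \frac{1}{3} \cdot \frac{1}{44}\right) - 26425} = \sqrt{\left(6 + \frac{1}{132}\right) - 26425} = \sqrt{\frac{793}{132} - 26425} = \sqrt{- \frac{3487307}{132}} = \frac{i \sqrt{115081131}}{66}$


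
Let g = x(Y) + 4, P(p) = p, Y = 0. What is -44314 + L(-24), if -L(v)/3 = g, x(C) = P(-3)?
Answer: -44317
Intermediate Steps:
x(C) = -3
g = 1 (g = -3 + 4 = 1)
L(v) = -3 (L(v) = -3*1 = -3)
-44314 + L(-24) = -44314 - 3 = -44317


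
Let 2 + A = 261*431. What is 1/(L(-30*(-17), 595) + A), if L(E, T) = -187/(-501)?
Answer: 501/56357176 ≈ 8.8897e-6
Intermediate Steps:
L(E, T) = 187/501 (L(E, T) = -187*(-1/501) = 187/501)
A = 112489 (A = -2 + 261*431 = -2 + 112491 = 112489)
1/(L(-30*(-17), 595) + A) = 1/(187/501 + 112489) = 1/(56357176/501) = 501/56357176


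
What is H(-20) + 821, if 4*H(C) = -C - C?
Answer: 831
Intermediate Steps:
H(C) = -C/2 (H(C) = (-C - C)/4 = (-2*C)/4 = -C/2)
H(-20) + 821 = -½*(-20) + 821 = 10 + 821 = 831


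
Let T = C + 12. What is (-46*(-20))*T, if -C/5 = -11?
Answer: 61640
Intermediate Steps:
C = 55 (C = -5*(-11) = 55)
T = 67 (T = 55 + 12 = 67)
(-46*(-20))*T = -46*(-20)*67 = 920*67 = 61640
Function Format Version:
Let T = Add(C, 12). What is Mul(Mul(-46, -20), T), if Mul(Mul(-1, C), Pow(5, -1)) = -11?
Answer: 61640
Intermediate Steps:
C = 55 (C = Mul(-5, -11) = 55)
T = 67 (T = Add(55, 12) = 67)
Mul(Mul(-46, -20), T) = Mul(Mul(-46, -20), 67) = Mul(920, 67) = 61640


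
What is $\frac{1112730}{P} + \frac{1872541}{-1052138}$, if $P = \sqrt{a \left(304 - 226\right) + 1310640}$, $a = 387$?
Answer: $- \frac{1872541}{1052138} + \frac{185455 \sqrt{1340826}}{223471} \approx 959.18$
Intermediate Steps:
$P = \sqrt{1340826}$ ($P = \sqrt{387 \left(304 - 226\right) + 1310640} = \sqrt{387 \cdot 78 + 1310640} = \sqrt{30186 + 1310640} = \sqrt{1340826} \approx 1157.9$)
$\frac{1112730}{P} + \frac{1872541}{-1052138} = \frac{1112730}{\sqrt{1340826}} + \frac{1872541}{-1052138} = 1112730 \frac{\sqrt{1340826}}{1340826} + 1872541 \left(- \frac{1}{1052138}\right) = \frac{185455 \sqrt{1340826}}{223471} - \frac{1872541}{1052138} = - \frac{1872541}{1052138} + \frac{185455 \sqrt{1340826}}{223471}$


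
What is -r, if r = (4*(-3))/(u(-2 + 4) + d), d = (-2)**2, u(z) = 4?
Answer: 3/2 ≈ 1.5000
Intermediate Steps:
d = 4
r = -3/2 (r = (4*(-3))/(4 + 4) = -12/8 = -12*1/8 = -3/2 ≈ -1.5000)
-r = -1*(-3/2) = 3/2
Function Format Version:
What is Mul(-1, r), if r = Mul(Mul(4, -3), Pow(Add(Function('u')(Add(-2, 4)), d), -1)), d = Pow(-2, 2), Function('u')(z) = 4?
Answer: Rational(3, 2) ≈ 1.5000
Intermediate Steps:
d = 4
r = Rational(-3, 2) (r = Mul(Mul(4, -3), Pow(Add(4, 4), -1)) = Mul(-12, Pow(8, -1)) = Mul(-12, Rational(1, 8)) = Rational(-3, 2) ≈ -1.5000)
Mul(-1, r) = Mul(-1, Rational(-3, 2)) = Rational(3, 2)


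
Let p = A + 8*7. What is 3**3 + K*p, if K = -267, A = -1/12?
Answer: -59611/4 ≈ -14903.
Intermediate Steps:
A = -1/12 (A = -1*1/12 = -1/12 ≈ -0.083333)
p = 671/12 (p = -1/12 + 8*7 = -1/12 + 56 = 671/12 ≈ 55.917)
3**3 + K*p = 3**3 - 267*671/12 = 27 - 59719/4 = -59611/4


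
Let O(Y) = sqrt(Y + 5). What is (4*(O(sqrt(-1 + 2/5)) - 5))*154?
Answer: -3080 + 616*sqrt(125 + 5*I*sqrt(15))/5 ≈ -1698.5 + 106.38*I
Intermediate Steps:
O(Y) = sqrt(5 + Y)
(4*(O(sqrt(-1 + 2/5)) - 5))*154 = (4*(sqrt(5 + sqrt(-1 + 2/5)) - 5))*154 = (4*(sqrt(5 + sqrt(-3/5)) - 5))*154 = (4*(sqrt(5 + I*sqrt(15)/5) - 5))*154 = (4*(-5 + sqrt(5 + I*sqrt(15)/5)))*154 = (-20 + 4*sqrt(5 + I*sqrt(15)/5))*154 = -3080 + 616*sqrt(5 + I*sqrt(15)/5)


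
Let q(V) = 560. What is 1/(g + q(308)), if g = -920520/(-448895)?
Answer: 89779/50460344 ≈ 0.0017792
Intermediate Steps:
g = 184104/89779 (g = -920520*(-1/448895) = 184104/89779 ≈ 2.0506)
1/(g + q(308)) = 1/(184104/89779 + 560) = 1/(50460344/89779) = 89779/50460344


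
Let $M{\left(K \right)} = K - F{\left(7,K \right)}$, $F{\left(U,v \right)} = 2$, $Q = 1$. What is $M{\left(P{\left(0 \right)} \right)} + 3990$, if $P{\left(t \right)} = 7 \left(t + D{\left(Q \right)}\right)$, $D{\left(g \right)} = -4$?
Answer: $3960$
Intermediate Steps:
$P{\left(t \right)} = -28 + 7 t$ ($P{\left(t \right)} = 7 \left(t - 4\right) = 7 \left(-4 + t\right) = -28 + 7 t$)
$M{\left(K \right)} = -2 + K$ ($M{\left(K \right)} = K - 2 = -2 + K$)
$M{\left(P{\left(0 \right)} \right)} + 3990 = \left(-2 + \left(-28 + 7 \cdot 0\right)\right) + 3990 = \left(-2 + \left(-28 + 0\right)\right) + 3990 = \left(-2 - 28\right) + 3990 = -30 + 3990 = 3960$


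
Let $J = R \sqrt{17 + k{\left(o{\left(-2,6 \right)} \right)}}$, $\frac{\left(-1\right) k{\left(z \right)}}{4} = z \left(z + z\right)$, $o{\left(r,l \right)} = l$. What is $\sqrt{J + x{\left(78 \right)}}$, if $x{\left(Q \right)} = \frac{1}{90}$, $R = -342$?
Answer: $\frac{\sqrt{10 - 307800 i \sqrt{271}}}{30} \approx 53.057 - 53.057 i$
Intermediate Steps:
$k{\left(z \right)} = - 8 z^{2}$ ($k{\left(z \right)} = - 4 z \left(z + z\right) = - 4 z 2 z = - 4 \cdot 2 z^{2} = - 8 z^{2}$)
$x{\left(Q \right)} = \frac{1}{90}$
$J = - 342 i \sqrt{271}$ ($J = - 342 \sqrt{17 - 8 \cdot 6^{2}} = - 342 \sqrt{17 - 288} = - 342 \sqrt{-271} = - 342 i \sqrt{271} \approx - 5630.0 i$)
$\sqrt{J + x{\left(78 \right)}} = \sqrt{- 342 i \sqrt{271} + \frac{1}{90}} = \sqrt{\frac{1}{90} - 342 i \sqrt{271}}$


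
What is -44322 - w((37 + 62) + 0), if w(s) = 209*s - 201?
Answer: -64812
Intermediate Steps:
w(s) = -201 + 209*s
-44322 - w((37 + 62) + 0) = -44322 - (-201 + 209*((37 + 62) + 0)) = -44322 - (-201 + 209*(99 + 0)) = -44322 - (-201 + 209*99) = -44322 - (-201 + 20691) = -44322 - 1*20490 = -44322 - 20490 = -64812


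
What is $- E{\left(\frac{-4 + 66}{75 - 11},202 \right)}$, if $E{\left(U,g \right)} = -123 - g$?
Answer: $325$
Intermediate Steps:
$- E{\left(\frac{-4 + 66}{75 - 11},202 \right)} = - (-123 - 202) = \left(-1\right) \left(-325\right) = 325$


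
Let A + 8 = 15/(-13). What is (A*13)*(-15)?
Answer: 1785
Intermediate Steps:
A = -119/13 (A = -8 + 15/(-13) = -8 + 15*(-1/13) = -8 - 15/13 = -119/13 ≈ -9.1538)
(A*13)*(-15) = -119/13*13*(-15) = -119*(-15) = 1785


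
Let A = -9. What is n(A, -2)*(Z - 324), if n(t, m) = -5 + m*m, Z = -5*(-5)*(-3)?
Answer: 399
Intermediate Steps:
Z = -75 (Z = 25*(-3) = -75)
n(t, m) = -5 + m**2
n(A, -2)*(Z - 324) = (-5 + (-2)**2)*(-75 - 324) = (-5 + 4)*(-399) = -1*(-399) = 399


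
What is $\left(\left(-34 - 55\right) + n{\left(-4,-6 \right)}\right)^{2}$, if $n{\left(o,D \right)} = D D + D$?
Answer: $3481$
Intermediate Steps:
$n{\left(o,D \right)} = D + D^{2}$ ($n{\left(o,D \right)} = D^{2} + D = D + D^{2}$)
$\left(\left(-34 - 55\right) + n{\left(-4,-6 \right)}\right)^{2} = \left(\left(-34 - 55\right) - 6 \left(1 - 6\right)\right)^{2} = \left(-89 - -30\right)^{2} = \left(-89 + 30\right)^{2} = \left(-59\right)^{2} = 3481$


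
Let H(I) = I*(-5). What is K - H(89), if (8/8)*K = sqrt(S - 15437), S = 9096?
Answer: 445 + I*sqrt(6341) ≈ 445.0 + 79.63*I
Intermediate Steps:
H(I) = -5*I
K = I*sqrt(6341) (K = sqrt(9096 - 15437) = sqrt(-6341) = I*sqrt(6341) ≈ 79.63*I)
K - H(89) = I*sqrt(6341) - (-5)*89 = I*sqrt(6341) - 1*(-445) = I*sqrt(6341) + 445 = 445 + I*sqrt(6341)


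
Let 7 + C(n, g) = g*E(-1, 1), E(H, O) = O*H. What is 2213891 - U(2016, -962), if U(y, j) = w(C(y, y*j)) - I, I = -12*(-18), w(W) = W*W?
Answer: -3761211964118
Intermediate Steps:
E(H, O) = H*O
C(n, g) = -7 - g (C(n, g) = -7 + g*(-1*1) = -7 + g*(-1) = -7 - g)
w(W) = W**2
I = 216
U(y, j) = -216 + (-7 - j*y)**2 (U(y, j) = (-7 - y*j)**2 - 1*216 = (-7 - j*y)**2 - 216 = -216 + (-7 - j*y)**2)
2213891 - U(2016, -962) = 2213891 - (-216 + (7 - 962*2016)**2) = 2213891 - (-216 + (7 - 1939392)**2) = 2213891 - (-216 + (-1939385)**2) = 2213891 - (-216 + 3761214178225) = 2213891 - 1*3761214178009 = 2213891 - 3761214178009 = -3761211964118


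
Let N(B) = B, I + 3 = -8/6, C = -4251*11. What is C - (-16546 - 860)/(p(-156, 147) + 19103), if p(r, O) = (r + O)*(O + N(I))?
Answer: -833216853/17819 ≈ -46760.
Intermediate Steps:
C = -46761
I = -13/3 (I = -3 - 8/6 = -3 - 8*⅙ = -3 - 4/3 = -13/3 ≈ -4.3333)
p(r, O) = (-13/3 + O)*(O + r) (p(r, O) = (r + O)*(O - 13/3) = (O + r)*(-13/3 + O) = (-13/3 + O)*(O + r))
C - (-16546 - 860)/(p(-156, 147) + 19103) = -46761 - (-16546 - 860)/((147² - 13/3*147 - 13/3*(-156) + 147*(-156)) + 19103) = -46761 - (-17406)/((21609 - 637 + 676 - 22932) + 19103) = -46761 - (-17406)/(-1284 + 19103) = -46761 - (-17406)/17819 = -46761 - 1*(-17406/17819) = -46761 + 17406/17819 = -833216853/17819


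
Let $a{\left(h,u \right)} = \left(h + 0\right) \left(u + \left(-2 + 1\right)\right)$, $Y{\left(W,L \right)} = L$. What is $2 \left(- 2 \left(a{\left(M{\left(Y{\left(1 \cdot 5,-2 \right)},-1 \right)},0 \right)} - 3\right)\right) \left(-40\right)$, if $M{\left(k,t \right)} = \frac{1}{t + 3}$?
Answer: $-560$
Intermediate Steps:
$M{\left(k,t \right)} = \frac{1}{3 + t}$
$a{\left(h,u \right)} = h \left(-1 + u\right)$ ($a{\left(h,u \right)} = h \left(u - 1\right) = h \left(-1 + u\right)$)
$2 \left(- 2 \left(a{\left(M{\left(Y{\left(1 \cdot 5,-2 \right)},-1 \right)},0 \right)} - 3\right)\right) \left(-40\right) = 2 \left(- 2 \left(\frac{-1 + 0}{3 - 1} - 3\right)\right) \left(-40\right) = 2 \left(- 2 \left(\frac{1}{2} \left(-1\right) - 3\right)\right) \left(-40\right) = 2 \left(- 2 \left(- \frac{1}{2} - 3\right)\right) \left(-40\right) = 2 \left(\left(-2\right) \left(- \frac{7}{2}\right)\right) \left(-40\right) = 2 \cdot 7 \left(-40\right) = 14 \left(-40\right) = -560$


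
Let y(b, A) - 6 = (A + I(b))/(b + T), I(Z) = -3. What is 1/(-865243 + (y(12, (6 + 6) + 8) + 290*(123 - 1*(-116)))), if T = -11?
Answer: -1/795910 ≈ -1.2564e-6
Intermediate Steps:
y(b, A) = 6 + (-3 + A)/(-11 + b) (y(b, A) = 6 + (A - 3)/(b - 11) = 6 + (-3 + A)/(-11 + b))
1/(-865243 + (y(12, (6 + 6) + 8) + 290*(123 - 1*(-116)))) = 1/(-865243 + ((-69 + ((6 + 6) + 8) + 6*12)/(-11 + 12) + 290*(123 - 1*(-116)))) = 1/(-865243 + ((-69 + (12 + 8) + 72)/1 + 290*(123 + 116))) = 1/(-865243 + (1*(-69 + 20 + 72) + 290*239)) = 1/(-865243 + (1*23 + 69310)) = 1/(-865243 + (23 + 69310)) = 1/(-865243 + 69333) = 1/(-795910) = -1/795910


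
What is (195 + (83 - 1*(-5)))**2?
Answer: 80089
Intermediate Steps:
(195 + (83 - 1*(-5)))**2 = (195 + (83 + 5))**2 = (195 + 88)**2 = 283**2 = 80089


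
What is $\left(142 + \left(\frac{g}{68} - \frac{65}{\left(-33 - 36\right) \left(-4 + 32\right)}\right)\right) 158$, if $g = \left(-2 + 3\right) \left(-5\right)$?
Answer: $\frac{184170251}{8211} \approx 22430.0$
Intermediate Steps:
$g = -5$ ($g = 1 \left(-5\right) = -5$)
$\left(142 + \left(\frac{g}{68} - \frac{65}{\left(-33 - 36\right) \left(-4 + 32\right)}\right)\right) 158 = \left(142 - \left(\frac{5}{68} + 65 \frac{1}{\left(-33 - 36\right) \left(-4 + 32\right)}\right)\right) 158 = \left(142 - \left(\frac{5}{68} + \frac{65}{\left(-69\right) 28}\right)\right) 158 = \left(142 - \left(\frac{5}{68} + \frac{65}{-1932}\right)\right) 158 = \left(142 - \frac{655}{16422}\right) 158 = \frac{2331269}{16422} \cdot 158 = \frac{184170251}{8211}$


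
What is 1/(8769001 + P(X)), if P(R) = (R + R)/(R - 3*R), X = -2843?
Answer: 1/8769000 ≈ 1.1404e-7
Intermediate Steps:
P(R) = -1 (P(R) = (2*R)/((-2*R)) = (2*R)*(-1/(2*R)) = -1)
1/(8769001 + P(X)) = 1/(8769001 - 1) = 1/8769000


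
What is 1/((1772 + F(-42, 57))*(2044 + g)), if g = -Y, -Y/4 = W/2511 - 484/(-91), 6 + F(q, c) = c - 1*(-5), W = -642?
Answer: 76167/287412571952 ≈ 2.6501e-7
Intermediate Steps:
F(q, c) = -1 + c (F(q, c) = -6 + (c - 1*(-5)) = -6 + (c + 5) = -6 + (5 + c) = -1 + c)
Y = -1542536/76167 (Y = -4*(-642/2511 - 484/(-91)) = -4*(-642*1/2511 - 484*(-1/91)) = -4*(-214/837 + 484/91) = -4*385634/76167 = -1542536/76167 ≈ -20.252)
g = 1542536/76167 (g = -1*(-1542536/76167) = 1542536/76167 ≈ 20.252)
1/((1772 + F(-42, 57))*(2044 + g)) = 1/((1772 + (-1 + 57))*(2044 + 1542536/76167)) = 1/((1772 + 56)*(157227884/76167)) = 1/(1828*(157227884/76167)) = 1/(287412571952/76167) = 76167/287412571952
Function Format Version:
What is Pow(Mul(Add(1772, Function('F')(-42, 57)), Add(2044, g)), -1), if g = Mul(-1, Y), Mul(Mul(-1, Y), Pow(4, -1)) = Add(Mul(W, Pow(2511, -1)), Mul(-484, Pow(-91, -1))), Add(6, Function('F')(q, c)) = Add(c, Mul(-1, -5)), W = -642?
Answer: Rational(76167, 287412571952) ≈ 2.6501e-7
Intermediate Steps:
Function('F')(q, c) = Add(-1, c) (Function('F')(q, c) = Add(-6, Add(c, Mul(-1, -5))) = Add(-6, Add(c, 5)) = Add(-6, Add(5, c)) = Add(-1, c))
Y = Rational(-1542536, 76167) (Y = Mul(-4, Add(Mul(-642, Pow(2511, -1)), Mul(-484, Pow(-91, -1)))) = Mul(-4, Add(Mul(-642, Rational(1, 2511)), Mul(-484, Rational(-1, 91)))) = Mul(-4, Add(Rational(-214, 837), Rational(484, 91))) = Mul(-4, Rational(385634, 76167)) = Rational(-1542536, 76167) ≈ -20.252)
g = Rational(1542536, 76167) (g = Mul(-1, Rational(-1542536, 76167)) = Rational(1542536, 76167) ≈ 20.252)
Pow(Mul(Add(1772, Function('F')(-42, 57)), Add(2044, g)), -1) = Pow(Mul(Add(1772, Add(-1, 57)), Add(2044, Rational(1542536, 76167))), -1) = Pow(Mul(Add(1772, 56), Rational(157227884, 76167)), -1) = Pow(Mul(1828, Rational(157227884, 76167)), -1) = Pow(Rational(287412571952, 76167), -1) = Rational(76167, 287412571952)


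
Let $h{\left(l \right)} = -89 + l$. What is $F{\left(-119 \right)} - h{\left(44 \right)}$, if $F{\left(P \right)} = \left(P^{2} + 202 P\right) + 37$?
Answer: $-9795$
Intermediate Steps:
$F{\left(P \right)} = 37 + P^{2} + 202 P$
$F{\left(-119 \right)} - h{\left(44 \right)} = \left(37 + \left(-119\right)^{2} + 202 \left(-119\right)\right) - \left(-89 + 44\right) = \left(37 + 14161 - 24038\right) - -45 = -9840 + 45 = -9795$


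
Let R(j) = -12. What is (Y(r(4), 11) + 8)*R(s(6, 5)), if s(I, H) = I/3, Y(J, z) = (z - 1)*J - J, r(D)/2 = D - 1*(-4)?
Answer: -1824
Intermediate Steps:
r(D) = 8 + 2*D (r(D) = 2*(D - 1*(-4)) = 2*(D + 4) = 2*(4 + D) = 8 + 2*D)
Y(J, z) = -J + J*(-1 + z) (Y(J, z) = (-1 + z)*J - J = J*(-1 + z) - J = -J + J*(-1 + z))
s(I, H) = I/3 (s(I, H) = I*(1/3) = I/3)
(Y(r(4), 11) + 8)*R(s(6, 5)) = ((8 + 2*4)*(-2 + 11) + 8)*(-12) = ((8 + 8)*9 + 8)*(-12) = (16*9 + 8)*(-12) = (144 + 8)*(-12) = 152*(-12) = -1824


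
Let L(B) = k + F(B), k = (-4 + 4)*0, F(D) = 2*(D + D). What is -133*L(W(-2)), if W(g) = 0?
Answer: 0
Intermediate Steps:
F(D) = 4*D (F(D) = 2*(2*D) = 4*D)
k = 0 (k = 0*0 = 0)
L(B) = 4*B (L(B) = 0 + 4*B = 4*B)
-133*L(W(-2)) = -532*0 = -133*0 = 0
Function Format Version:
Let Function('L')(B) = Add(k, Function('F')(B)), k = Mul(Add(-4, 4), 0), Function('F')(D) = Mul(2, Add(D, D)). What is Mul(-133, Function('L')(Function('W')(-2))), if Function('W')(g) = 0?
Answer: 0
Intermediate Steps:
Function('F')(D) = Mul(4, D) (Function('F')(D) = Mul(2, Mul(2, D)) = Mul(4, D))
k = 0 (k = Mul(0, 0) = 0)
Function('L')(B) = Mul(4, B) (Function('L')(B) = Add(0, Mul(4, B)) = Mul(4, B))
Mul(-133, Function('L')(Function('W')(-2))) = Mul(-133, Mul(4, 0)) = Mul(-133, 0) = 0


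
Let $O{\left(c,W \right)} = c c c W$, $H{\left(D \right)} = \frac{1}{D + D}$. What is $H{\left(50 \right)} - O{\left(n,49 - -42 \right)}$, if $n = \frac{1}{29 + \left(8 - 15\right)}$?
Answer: $\frac{387}{266200} \approx 0.0014538$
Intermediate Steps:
$H{\left(D \right)} = \frac{1}{2 D}$
$n = \frac{1}{22}$ ($n = \frac{1}{29 + \left(8 - 15\right)} = \frac{1}{29 - 7} = \frac{1}{22} \approx 0.045455$)
$O{\left(c,W \right)} = W c^{3}$ ($O{\left(c,W \right)} = c^{2} W c = W c^{3}$)
$H{\left(50 \right)} - O{\left(n,49 - -42 \right)} = \frac{1}{2 \cdot 50} - \frac{49 - -42}{10648} = \frac{1}{2} \cdot \frac{1}{50} - \left(49 + 42\right) \frac{1}{10648} = \frac{1}{100} - 91 \cdot \frac{1}{10648} = \frac{1}{100} - \frac{91}{10648} = \frac{387}{266200}$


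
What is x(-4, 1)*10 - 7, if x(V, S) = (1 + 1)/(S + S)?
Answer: 3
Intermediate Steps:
x(V, S) = 1/S (x(V, S) = 2/((2*S)) = 2*(1/(2*S)) = 1/S)
x(-4, 1)*10 - 7 = 10/1 - 7 = 1*10 - 7 = 10 - 7 = 3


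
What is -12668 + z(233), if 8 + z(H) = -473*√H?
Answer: -12676 - 473*√233 ≈ -19896.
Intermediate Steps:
z(H) = -8 - 473*√H
-12668 + z(233) = -12668 + (-8 - 473*√233) = -12676 - 473*√233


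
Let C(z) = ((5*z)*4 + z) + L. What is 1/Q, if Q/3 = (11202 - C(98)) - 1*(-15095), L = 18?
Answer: 1/72663 ≈ 1.3762e-5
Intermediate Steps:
C(z) = 18 + 21*z (C(z) = ((5*z)*4 + z) + 18 = (20*z + z) + 18 = 21*z + 18 = 18 + 21*z)
Q = 72663 (Q = 3*((11202 - (18 + 21*98)) - 1*(-15095)) = 3*((11202 - (18 + 2058)) + 15095) = 3*((11202 - 1*2076) + 15095) = 3*((11202 - 2076) + 15095) = 3*(9126 + 15095) = 3*24221 = 72663)
1/Q = 1/72663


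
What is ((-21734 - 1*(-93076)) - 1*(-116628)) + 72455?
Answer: 260425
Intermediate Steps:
((-21734 - 1*(-93076)) - 1*(-116628)) + 72455 = ((-21734 + 93076) + 116628) + 72455 = (71342 + 116628) + 72455 = 187970 + 72455 = 260425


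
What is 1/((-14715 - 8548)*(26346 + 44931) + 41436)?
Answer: -1/1658075415 ≈ -6.0311e-10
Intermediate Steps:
1/((-14715 - 8548)*(26346 + 44931) + 41436) = 1/(-23263*71277 + 41436) = 1/(-1658116851 + 41436) = 1/(-1658075415) = -1/1658075415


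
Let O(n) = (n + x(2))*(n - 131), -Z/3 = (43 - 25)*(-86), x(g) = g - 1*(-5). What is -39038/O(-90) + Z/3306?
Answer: -7312456/10106993 ≈ -0.72351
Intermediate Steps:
x(g) = 5 + g (x(g) = g + 5 = 5 + g)
Z = 4644 (Z = -3*(43 - 25)*(-86) = -54*(-86) = -3*(-1548) = 4644)
O(n) = (-131 + n)*(7 + n) (O(n) = (n + (5 + 2))*(n - 131) = (n + 7)*(-131 + n) = (7 + n)*(-131 + n) = (-131 + n)*(7 + n))
-39038/O(-90) + Z/3306 = -39038/(-917 + (-90)**2 - 124*(-90)) + 4644/3306 = -39038/(-917 + 8100 + 11160) + 4644*(1/3306) = -39038/18343 + 774/551 = -7312456/10106993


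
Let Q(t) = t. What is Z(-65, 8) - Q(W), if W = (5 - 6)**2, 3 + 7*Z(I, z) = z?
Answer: -2/7 ≈ -0.28571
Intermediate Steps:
Z(I, z) = -3/7 + z/7
W = 1 (W = (-1)**2 = 1)
Z(-65, 8) - Q(W) = (-3/7 + (1/7)*8) - 1*1 = (-3/7 + 8/7) - 1 = 5/7 - 1 = -2/7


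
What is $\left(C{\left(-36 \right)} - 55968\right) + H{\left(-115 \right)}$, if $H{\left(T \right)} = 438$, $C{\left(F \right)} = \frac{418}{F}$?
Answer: $- \frac{999749}{18} \approx -55542.0$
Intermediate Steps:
$\left(C{\left(-36 \right)} - 55968\right) + H{\left(-115 \right)} = \left(\frac{418}{-36} - 55968\right) + 438 = \left(418 \left(- \frac{1}{36}\right) - 55968\right) + 438 = \left(- \frac{209}{18} - 55968\right) + 438 = - \frac{1007633}{18} + 438 = - \frac{999749}{18}$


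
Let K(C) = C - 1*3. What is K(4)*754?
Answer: 754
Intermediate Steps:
K(C) = -3 + C (K(C) = C - 3 = -3 + C)
K(4)*754 = (-3 + 4)*754 = 1*754 = 754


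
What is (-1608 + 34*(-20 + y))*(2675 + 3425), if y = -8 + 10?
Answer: -13542000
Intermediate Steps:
y = 2
(-1608 + 34*(-20 + y))*(2675 + 3425) = (-1608 + 34*(-20 + 2))*(2675 + 3425) = (-1608 + 34*(-18))*6100 = (-1608 - 612)*6100 = -2220*6100 = -13542000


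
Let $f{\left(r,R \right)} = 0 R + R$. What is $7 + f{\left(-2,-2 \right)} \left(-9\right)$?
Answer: $25$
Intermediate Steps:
$f{\left(r,R \right)} = R$ ($f{\left(r,R \right)} = 0 + R = R$)
$7 + f{\left(-2,-2 \right)} \left(-9\right) = 7 - -18 = 7 + 18 = 25$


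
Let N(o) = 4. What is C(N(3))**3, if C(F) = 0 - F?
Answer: -64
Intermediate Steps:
C(F) = -F
C(N(3))**3 = (-1*4)**3 = (-4)**3 = -64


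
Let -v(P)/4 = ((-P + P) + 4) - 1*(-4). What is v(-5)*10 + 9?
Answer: -311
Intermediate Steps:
v(P) = -32 (v(P) = -4*(((-P + P) + 4) - 1*(-4)) = -4*((0 + 4) + 4) = -4*(4 + 4) = -4*8 = -32)
v(-5)*10 + 9 = -32*10 + 9 = -320 + 9 = -311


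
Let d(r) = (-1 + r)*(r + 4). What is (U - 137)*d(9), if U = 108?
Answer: -3016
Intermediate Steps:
d(r) = (-1 + r)*(4 + r)
(U - 137)*d(9) = (108 - 137)*(-4 + 9² + 3*9) = -29*(-4 + 81 + 27) = -29*104 = -3016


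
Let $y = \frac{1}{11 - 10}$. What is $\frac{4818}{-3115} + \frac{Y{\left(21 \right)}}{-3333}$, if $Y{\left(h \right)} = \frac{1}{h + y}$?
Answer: $- \frac{353287783}{228410490} \approx -1.5467$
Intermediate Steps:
$y = 1$ ($y = 1^{-1} = 1$)
$Y{\left(h \right)} = \frac{1}{1 + h}$ ($Y{\left(h \right)} = \frac{1}{h + 1} = \frac{1}{1 + h}$)
$\frac{4818}{-3115} + \frac{Y{\left(21 \right)}}{-3333} = \frac{4818}{-3115} + \frac{1}{\left(1 + 21\right) \left(-3333\right)} = 4818 \left(- \frac{1}{3115}\right) + \frac{1}{22} \left(- \frac{1}{3333}\right) = - \frac{4818}{3115} + \frac{1}{22} \left(- \frac{1}{3333}\right) = - \frac{4818}{3115} - \frac{1}{73326} = - \frac{353287783}{228410490}$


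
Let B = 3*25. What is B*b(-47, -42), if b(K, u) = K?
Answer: -3525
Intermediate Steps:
B = 75
B*b(-47, -42) = 75*(-47) = -3525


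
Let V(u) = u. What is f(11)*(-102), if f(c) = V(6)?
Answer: -612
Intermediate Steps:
f(c) = 6
f(11)*(-102) = 6*(-102) = -612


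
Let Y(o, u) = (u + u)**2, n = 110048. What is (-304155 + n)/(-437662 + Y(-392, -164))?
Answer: 194107/330078 ≈ 0.58806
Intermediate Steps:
Y(o, u) = 4*u**2 (Y(o, u) = (2*u)**2 = 4*u**2)
(-304155 + n)/(-437662 + Y(-392, -164)) = (-304155 + 110048)/(-437662 + 4*(-164)**2) = -194107/(-437662 + 4*26896) = -194107/(-437662 + 107584) = -194107/(-330078) = -194107*(-1/330078) = 194107/330078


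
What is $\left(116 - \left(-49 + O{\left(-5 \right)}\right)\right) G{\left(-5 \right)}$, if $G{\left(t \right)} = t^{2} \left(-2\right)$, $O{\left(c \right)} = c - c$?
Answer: $-8250$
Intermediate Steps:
$O{\left(c \right)} = 0$
$G{\left(t \right)} = - 2 t^{2}$
$\left(116 - \left(-49 + O{\left(-5 \right)}\right)\right) G{\left(-5 \right)} = \left(116 - -49\right) \left(- 2 \left(-5\right)^{2}\right) = \left(116 + \left(49 + 0\right)\right) \left(\left(-2\right) 25\right) = \left(116 + 49\right) \left(-50\right) = 165 \left(-50\right) = -8250$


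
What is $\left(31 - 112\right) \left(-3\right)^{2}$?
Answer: $-729$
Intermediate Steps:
$\left(31 - 112\right) \left(-3\right)^{2} = \left(-81\right) 9 = -729$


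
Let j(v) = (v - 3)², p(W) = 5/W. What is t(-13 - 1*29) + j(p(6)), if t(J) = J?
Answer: -1343/36 ≈ -37.306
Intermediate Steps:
j(v) = (-3 + v)²
t(-13 - 1*29) + j(p(6)) = (-13 - 1*29) + (-3 + 5/6)² = (-13 - 29) + (-3 + 5*(⅙))² = -42 + (-3 + ⅚)² = -42 + (-13/6)² = -42 + 169/36 = -1343/36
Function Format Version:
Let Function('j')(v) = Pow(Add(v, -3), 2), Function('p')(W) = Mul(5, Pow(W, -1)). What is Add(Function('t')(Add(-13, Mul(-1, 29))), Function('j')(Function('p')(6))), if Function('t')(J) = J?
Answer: Rational(-1343, 36) ≈ -37.306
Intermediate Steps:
Function('j')(v) = Pow(Add(-3, v), 2)
Add(Function('t')(Add(-13, Mul(-1, 29))), Function('j')(Function('p')(6))) = Add(Add(-13, Mul(-1, 29)), Pow(Add(-3, Mul(5, Pow(6, -1))), 2)) = Add(Add(-13, -29), Pow(Add(-3, Mul(5, Rational(1, 6))), 2)) = Add(-42, Pow(Add(-3, Rational(5, 6)), 2)) = Add(-42, Pow(Rational(-13, 6), 2)) = Add(-42, Rational(169, 36)) = Rational(-1343, 36)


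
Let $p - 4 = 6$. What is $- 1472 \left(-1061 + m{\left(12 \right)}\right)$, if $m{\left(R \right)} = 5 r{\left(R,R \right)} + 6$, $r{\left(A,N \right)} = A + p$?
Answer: $1391040$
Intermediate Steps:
$p = 10$ ($p = 4 + 6 = 10$)
$r{\left(A,N \right)} = 10 + A$ ($r{\left(A,N \right)} = A + 10 = 10 + A$)
$m{\left(R \right)} = 56 + 5 R$ ($m{\left(R \right)} = 5 \left(10 + R\right) + 6 = \left(50 + 5 R\right) + 6 = 56 + 5 R$)
$- 1472 \left(-1061 + m{\left(12 \right)}\right) = - 1472 \left(-1061 + \left(56 + 5 \cdot 12\right)\right) = - 1472 \left(-1061 + \left(56 + 60\right)\right) = - 1472 \left(-1061 + 116\right) = \left(-1472\right) \left(-945\right) = 1391040$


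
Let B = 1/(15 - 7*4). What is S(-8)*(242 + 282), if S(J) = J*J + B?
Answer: 435444/13 ≈ 33496.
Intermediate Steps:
B = -1/13 (B = 1/(15 - 28) = 1/(-13) = -1/13 ≈ -0.076923)
S(J) = -1/13 + J² (S(J) = J*J - 1/13 = J² - 1/13 = -1/13 + J²)
S(-8)*(242 + 282) = (-1/13 + (-8)²)*(242 + 282) = (-1/13 + 64)*524 = (831/13)*524 = 435444/13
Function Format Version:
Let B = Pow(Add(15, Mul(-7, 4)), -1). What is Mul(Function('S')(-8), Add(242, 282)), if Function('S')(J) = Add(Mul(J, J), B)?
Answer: Rational(435444, 13) ≈ 33496.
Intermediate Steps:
B = Rational(-1, 13) (B = Pow(Add(15, -28), -1) = Pow(-13, -1) = Rational(-1, 13) ≈ -0.076923)
Function('S')(J) = Add(Rational(-1, 13), Pow(J, 2)) (Function('S')(J) = Add(Mul(J, J), Rational(-1, 13)) = Add(Pow(J, 2), Rational(-1, 13)) = Add(Rational(-1, 13), Pow(J, 2)))
Mul(Function('S')(-8), Add(242, 282)) = Mul(Add(Rational(-1, 13), Pow(-8, 2)), Add(242, 282)) = Mul(Add(Rational(-1, 13), 64), 524) = Mul(Rational(831, 13), 524) = Rational(435444, 13)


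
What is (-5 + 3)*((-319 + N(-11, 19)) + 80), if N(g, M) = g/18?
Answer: 4313/9 ≈ 479.22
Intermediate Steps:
N(g, M) = g/18 (N(g, M) = g*(1/18) = g/18)
(-5 + 3)*((-319 + N(-11, 19)) + 80) = (-5 + 3)*((-319 + (1/18)*(-11)) + 80) = -2*((-319 - 11/18) + 80) = -2*(-5753/18 + 80) = -2*(-4313/18) = 4313/9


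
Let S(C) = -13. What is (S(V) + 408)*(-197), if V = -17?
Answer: -77815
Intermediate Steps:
(S(V) + 408)*(-197) = (-13 + 408)*(-197) = 395*(-197) = -77815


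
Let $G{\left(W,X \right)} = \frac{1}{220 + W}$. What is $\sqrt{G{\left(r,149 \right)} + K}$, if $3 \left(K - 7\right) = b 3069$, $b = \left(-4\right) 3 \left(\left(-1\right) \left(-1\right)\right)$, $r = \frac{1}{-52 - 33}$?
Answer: $\frac{i \sqrt{4289886172254}}{18699} \approx 110.77 i$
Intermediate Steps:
$r = - \frac{1}{85}$ ($r = \frac{1}{-85} = - \frac{1}{85} \approx -0.011765$)
$b = -12$ ($b = \left(-12\right) 1 = -12$)
$K = -12269$ ($K = 7 + \frac{\left(-12\right) 3069}{3} = 7 + \frac{1}{3} \left(-36828\right) = 7 - 12276 = -12269$)
$\sqrt{G{\left(r,149 \right)} + K} = \sqrt{\frac{1}{220 - \frac{1}{85}} - 12269} = \sqrt{\frac{1}{\frac{18699}{85}} - 12269} = \sqrt{\frac{85}{18699} - 12269} = \sqrt{- \frac{229417946}{18699}} = \frac{i \sqrt{4289886172254}}{18699}$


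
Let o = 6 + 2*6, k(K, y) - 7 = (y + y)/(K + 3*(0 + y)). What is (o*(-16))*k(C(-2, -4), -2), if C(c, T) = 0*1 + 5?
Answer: -3168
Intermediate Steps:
C(c, T) = 5 (C(c, T) = 0 + 5 = 5)
k(K, y) = 7 + 2*y/(K + 3*y) (k(K, y) = 7 + (y + y)/(K + 3*(0 + y)) = 7 + (2*y)/(K + 3*y) = 7 + 2*y/(K + 3*y))
o = 18 (o = 6 + 12 = 18)
(o*(-16))*k(C(-2, -4), -2) = (18*(-16))*((7*5 + 23*(-2))/(5 + 3*(-2))) = -288*(35 - 46)/(5 - 6) = -288*(-11)/(-1) = -(-288)*(-11) = -288*11 = -3168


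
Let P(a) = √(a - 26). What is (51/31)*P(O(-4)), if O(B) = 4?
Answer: 51*I*√22/31 ≈ 7.7165*I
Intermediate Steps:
P(a) = √(-26 + a)
(51/31)*P(O(-4)) = (51/31)*√(-26 + 4) = (51*(1/31))*√(-22) = 51*(I*√22)/31 = 51*I*√22/31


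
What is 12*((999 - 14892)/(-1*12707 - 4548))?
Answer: 166716/17255 ≈ 9.6619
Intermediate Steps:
12*((999 - 14892)/(-1*12707 - 4548)) = 12*(-13893/(-12707 - 4548)) = 12*(-13893/(-17255)) = 12*(-13893*(-1/17255)) = 12*(13893/17255) = 166716/17255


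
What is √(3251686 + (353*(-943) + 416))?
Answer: √2919223 ≈ 1708.6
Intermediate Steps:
√(3251686 + (353*(-943) + 416)) = √(3251686 + (-332879 + 416)) = √(3251686 - 332463) = √2919223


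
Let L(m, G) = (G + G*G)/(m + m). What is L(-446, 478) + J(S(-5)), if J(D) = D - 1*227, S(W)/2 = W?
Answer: -220183/446 ≈ -493.68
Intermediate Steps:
S(W) = 2*W
J(D) = -227 + D (J(D) = D - 227 = -227 + D)
L(m, G) = (G + G²)/(2*m) (L(m, G) = (G + G²)/((2*m)) = (G + G²)*(1/(2*m)) = (G + G²)/(2*m))
L(-446, 478) + J(S(-5)) = (½)*478*(1 + 478)/(-446) + (-227 + 2*(-5)) = (½)*478*(-1/446)*479 + (-227 - 10) = -114481/446 - 237 = -220183/446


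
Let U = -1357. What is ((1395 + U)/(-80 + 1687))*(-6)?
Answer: -228/1607 ≈ -0.14188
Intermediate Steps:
((1395 + U)/(-80 + 1687))*(-6) = ((1395 - 1357)/(-80 + 1687))*(-6) = (38/1607)*(-6) = -228/1607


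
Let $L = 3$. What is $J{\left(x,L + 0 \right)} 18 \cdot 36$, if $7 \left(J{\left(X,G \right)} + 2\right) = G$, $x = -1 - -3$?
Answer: $- \frac{7128}{7} \approx -1018.3$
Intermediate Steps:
$x = 2$ ($x = -1 + 3 = 2$)
$J{\left(X,G \right)} = -2 + \frac{G}{7}$
$J{\left(x,L + 0 \right)} 18 \cdot 36 = \left(-2 + \frac{3 + 0}{7}\right) 18 \cdot 36 = \left(-2 + \frac{1}{7} \cdot 3\right) 18 \cdot 36 = \left(-2 + \frac{3}{7}\right) 18 \cdot 36 = \left(- \frac{11}{7}\right) 18 \cdot 36 = \left(- \frac{198}{7}\right) 36 = - \frac{7128}{7}$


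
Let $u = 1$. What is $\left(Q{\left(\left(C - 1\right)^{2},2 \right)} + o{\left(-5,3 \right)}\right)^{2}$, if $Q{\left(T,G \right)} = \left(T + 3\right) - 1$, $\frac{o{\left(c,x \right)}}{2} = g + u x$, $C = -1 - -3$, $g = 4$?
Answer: $289$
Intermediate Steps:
$C = 2$ ($C = -1 + 3 = 2$)
$o{\left(c,x \right)} = 8 + 2 x$ ($o{\left(c,x \right)} = 2 \left(4 + 1 x\right) = 2 \left(4 + x\right) = 8 + 2 x$)
$Q{\left(T,G \right)} = 2 + T$ ($Q{\left(T,G \right)} = \left(3 + T\right) - 1 = 2 + T$)
$\left(Q{\left(\left(C - 1\right)^{2},2 \right)} + o{\left(-5,3 \right)}\right)^{2} = \left(\left(2 + \left(2 - 1\right)^{2}\right) + \left(8 + 2 \cdot 3\right)\right)^{2} = \left(\left(2 + 1^{2}\right) + \left(8 + 6\right)\right)^{2} = \left(\left(2 + 1\right) + 14\right)^{2} = \left(3 + 14\right)^{2} = 17^{2} = 289$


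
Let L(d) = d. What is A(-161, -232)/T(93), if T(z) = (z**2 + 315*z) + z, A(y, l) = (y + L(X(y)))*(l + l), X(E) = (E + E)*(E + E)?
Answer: -48034672/38037 ≈ -1262.8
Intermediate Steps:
X(E) = 4*E**2 (X(E) = (2*E)*(2*E) = 4*E**2)
A(y, l) = 2*l*(y + 4*y**2) (A(y, l) = (y + 4*y**2)*(l + l) = (y + 4*y**2)*(2*l) = 2*l*(y + 4*y**2))
T(z) = z**2 + 316*z
A(-161, -232)/T(93) = (2*(-232)*(-161)*(1 + 4*(-161)))/((93*(316 + 93))) = (2*(-232)*(-161)*(1 - 644))/((93*409)) = (2*(-232)*(-161)*(-643))/38037 = -48034672*1/38037 = -48034672/38037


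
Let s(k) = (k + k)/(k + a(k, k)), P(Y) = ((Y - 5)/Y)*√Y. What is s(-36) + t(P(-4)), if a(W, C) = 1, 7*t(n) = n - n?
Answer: 72/35 ≈ 2.0571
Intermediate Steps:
P(Y) = (-5 + Y)/√Y (P(Y) = ((-5 + Y)/Y)*√Y = (-5 + Y)/√Y)
t(n) = 0 (t(n) = (n - n)/7 = (⅐)*0 = 0)
s(k) = 2*k/(1 + k) (s(k) = (k + k)/(k + 1) = (2*k)/(1 + k) = 2*k/(1 + k))
s(-36) + t(P(-4)) = 2*(-36)/(1 - 36) + 0 = 2*(-36)/(-35) + 0 = 2*(-36)*(-1/35) + 0 = 72/35 + 0 = 72/35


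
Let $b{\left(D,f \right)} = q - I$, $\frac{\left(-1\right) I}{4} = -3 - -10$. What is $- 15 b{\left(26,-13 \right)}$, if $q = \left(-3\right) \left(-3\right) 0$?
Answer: $-420$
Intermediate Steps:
$q = 0$ ($q = 9 \cdot 0 = 0$)
$I = -28$ ($I = - 4 \left(-3 - -10\right) = - 4 \left(-3 + 10\right) = \left(-4\right) 7 = -28$)
$b{\left(D,f \right)} = 28$ ($b{\left(D,f \right)} = 0 - -28 = 0 + 28 = 28$)
$- 15 b{\left(26,-13 \right)} = \left(-15\right) 28 = -420$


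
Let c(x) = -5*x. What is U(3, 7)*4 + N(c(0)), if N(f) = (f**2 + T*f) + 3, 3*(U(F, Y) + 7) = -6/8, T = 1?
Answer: -26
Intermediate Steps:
U(F, Y) = -29/4 (U(F, Y) = -7 + (-6/8)/3 = -7 + (-6*1/8)/3 = -7 + (1/3)*(-3/4) = -7 - 1/4 = -29/4)
N(f) = 3 + f + f**2 (N(f) = (f**2 + 1*f) + 3 = (f**2 + f) + 3 = (f + f**2) + 3 = 3 + f + f**2)
U(3, 7)*4 + N(c(0)) = -29/4*4 + (3 - 5*0 + (-5*0)**2) = -29 + (3 + 0 + 0**2) = -29 + (3 + 0 + 0) = -29 + 3 = -26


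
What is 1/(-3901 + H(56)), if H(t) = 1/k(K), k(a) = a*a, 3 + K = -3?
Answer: -36/140435 ≈ -0.00025635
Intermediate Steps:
K = -6 (K = -3 - 3 = -6)
k(a) = a²
H(t) = 1/36 (H(t) = 1/((-6)²) = 1/36)
1/(-3901 + H(56)) = 1/(-3901 + 1/36) = 1/(-140435/36) = -36/140435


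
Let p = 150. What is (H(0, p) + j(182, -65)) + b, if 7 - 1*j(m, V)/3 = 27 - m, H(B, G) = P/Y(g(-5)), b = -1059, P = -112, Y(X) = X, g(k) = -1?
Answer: -461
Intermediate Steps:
H(B, G) = 112 (H(B, G) = -112/(-1) = -112*(-1) = 112)
j(m, V) = -60 + 3*m (j(m, V) = 21 - 3*(27 - m) = 21 + (-81 + 3*m) = -60 + 3*m)
(H(0, p) + j(182, -65)) + b = (112 + (-60 + 3*182)) - 1059 = (112 + (-60 + 546)) - 1059 = (112 + 486) - 1059 = 598 - 1059 = -461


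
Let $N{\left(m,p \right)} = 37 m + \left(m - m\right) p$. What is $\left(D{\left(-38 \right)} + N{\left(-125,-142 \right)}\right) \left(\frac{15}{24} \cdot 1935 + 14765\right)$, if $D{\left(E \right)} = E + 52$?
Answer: $- \frac{589262745}{8} \approx -7.3658 \cdot 10^{7}$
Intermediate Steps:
$D{\left(E \right)} = 52 + E$
$N{\left(m,p \right)} = 37 m$ ($N{\left(m,p \right)} = 37 m + 0 p = 37 m + 0 = 37 m$)
$\left(D{\left(-38 \right)} + N{\left(-125,-142 \right)}\right) \left(\frac{15}{24} \cdot 1935 + 14765\right) = \left(\left(52 - 38\right) + 37 \left(-125\right)\right) \left(\frac{15}{24} \cdot 1935 + 14765\right) = \left(14 - 4625\right) \left(15 \cdot \frac{1}{24} \cdot 1935 + 14765\right) = - 4611 \left(\frac{5}{8} \cdot 1935 + 14765\right) = - 4611 \left(\frac{9675}{8} + 14765\right) = \left(-4611\right) \frac{127795}{8} = - \frac{589262745}{8}$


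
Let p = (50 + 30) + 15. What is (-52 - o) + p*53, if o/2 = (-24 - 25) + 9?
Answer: 5063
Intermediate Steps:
p = 95 (p = 80 + 15 = 95)
o = -80 (o = 2*((-24 - 25) + 9) = 2*(-49 + 9) = 2*(-40) = -80)
(-52 - o) + p*53 = (-52 - 1*(-80)) + 95*53 = (-52 + 80) + 5035 = 28 + 5035 = 5063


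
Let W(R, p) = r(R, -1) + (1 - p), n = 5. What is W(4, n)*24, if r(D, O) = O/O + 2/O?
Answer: -120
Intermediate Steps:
r(D, O) = 1 + 2/O
W(R, p) = -p (W(R, p) = (2 - 1)/(-1) + (1 - p) = -1*1 + (1 - p) = -1 + (1 - p) = -p)
W(4, n)*24 = -1*5*24 = -5*24 = -120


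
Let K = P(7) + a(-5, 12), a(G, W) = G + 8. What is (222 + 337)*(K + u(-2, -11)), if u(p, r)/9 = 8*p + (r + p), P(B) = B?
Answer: -140309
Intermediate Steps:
a(G, W) = 8 + G
u(p, r) = 9*r + 81*p (u(p, r) = 9*(8*p + (r + p)) = 9*(8*p + (p + r)) = 9*(r + 9*p) = 9*r + 81*p)
K = 10 (K = 7 + (8 - 5) = 7 + 3 = 10)
(222 + 337)*(K + u(-2, -11)) = (222 + 337)*(10 + (9*(-11) + 81*(-2))) = 559*(10 + (-99 - 162)) = 559*(10 - 261) = 559*(-251) = -140309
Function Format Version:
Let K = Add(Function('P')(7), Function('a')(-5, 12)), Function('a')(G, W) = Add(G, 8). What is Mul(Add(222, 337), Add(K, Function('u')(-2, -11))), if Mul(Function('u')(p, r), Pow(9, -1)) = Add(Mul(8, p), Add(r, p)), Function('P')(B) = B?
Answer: -140309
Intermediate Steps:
Function('a')(G, W) = Add(8, G)
Function('u')(p, r) = Add(Mul(9, r), Mul(81, p)) (Function('u')(p, r) = Mul(9, Add(Mul(8, p), Add(r, p))) = Mul(9, Add(Mul(8, p), Add(p, r))) = Mul(9, Add(r, Mul(9, p))) = Add(Mul(9, r), Mul(81, p)))
K = 10 (K = Add(7, Add(8, -5)) = Add(7, 3) = 10)
Mul(Add(222, 337), Add(K, Function('u')(-2, -11))) = Mul(Add(222, 337), Add(10, Add(Mul(9, -11), Mul(81, -2)))) = Mul(559, Add(10, Add(-99, -162))) = Mul(559, Add(10, -261)) = Mul(559, -251) = -140309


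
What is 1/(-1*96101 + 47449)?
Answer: -1/48652 ≈ -2.0554e-5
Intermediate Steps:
1/(-1*96101 + 47449) = 1/(-96101 + 47449) = 1/(-48652) = -1/48652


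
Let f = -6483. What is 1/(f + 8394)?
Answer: 1/1911 ≈ 0.00052329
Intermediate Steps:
1/(f + 8394) = 1/(-6483 + 8394) = 1/1911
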